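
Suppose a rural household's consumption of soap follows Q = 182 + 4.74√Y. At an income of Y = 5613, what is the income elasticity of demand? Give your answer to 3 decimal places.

At Y = 5613: Q = 537.121.
dQ/dY = 4.74/(2√Y) = 0.0316338 at this income.
η = (dQ/dY)·(Y/Q) = 0.0316338 × (5613/537.121) = 0.331.

0.331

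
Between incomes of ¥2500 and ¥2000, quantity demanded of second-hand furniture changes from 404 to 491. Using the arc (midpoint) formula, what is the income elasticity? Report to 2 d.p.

ΔQ = 491 − 404 = 87; midpoint Q̄ = (404 + 491)/2 = 447.5.
ΔI = 2000 − 2500 = -500; midpoint Ī = (2500 + 2000)/2 = 2250.
η = (ΔQ/Q̄) ÷ (ΔI/Ī) = (87/447.5) ÷ (-500/2250) = -0.87.

-0.87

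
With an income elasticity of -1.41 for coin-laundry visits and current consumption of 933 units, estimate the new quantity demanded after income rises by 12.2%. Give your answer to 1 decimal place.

%ΔQ ≈ η × %ΔI = -1.41 × 12.2% = -17.202%.
New Q ≈ 933 × (1 − 0.17202) = 772.5.

772.5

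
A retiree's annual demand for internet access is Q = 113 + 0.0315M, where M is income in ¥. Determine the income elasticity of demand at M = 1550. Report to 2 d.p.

At M = 1550: Q = 161.825.
dQ/dM = 0.0315.
η = (dQ/dM)·(M/Q) = 0.0315 × (1550/161.825) = 0.30.

0.30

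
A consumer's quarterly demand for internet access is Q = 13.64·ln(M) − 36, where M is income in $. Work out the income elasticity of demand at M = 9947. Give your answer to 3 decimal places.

0.152

At M = 9947: Q = 89.557.
dQ/dM = 13.64/M = 0.00137127 at this income.
η = (dQ/dM)·(M/Q) = 0.00137127 × (9947/89.557) = 0.152.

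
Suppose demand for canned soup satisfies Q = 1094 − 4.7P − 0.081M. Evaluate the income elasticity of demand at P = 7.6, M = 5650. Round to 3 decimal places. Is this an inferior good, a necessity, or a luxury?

At P = 7.6, M = 5650: Q = 600.630.
Holding P constant, ∂Q/∂M = −0.081.
η_M = (∂Q/∂M)·(M/Q) = -0.081 × (5650/600.630) = -0.762.
Since η < 0, this is an inferior good.

-0.762 (inferior good)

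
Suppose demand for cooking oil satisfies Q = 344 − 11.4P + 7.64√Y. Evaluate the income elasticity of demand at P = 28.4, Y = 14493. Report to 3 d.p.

0.489

At P = 28.4, Y = 14493: Q = 939.996.
Holding P constant, ∂Q/∂Y = 7.64/(2√Y) = 0.031731.
η_Y = (∂Q/∂Y)·(Y/Q) = 0.031731 × (14493/939.996) = 0.489.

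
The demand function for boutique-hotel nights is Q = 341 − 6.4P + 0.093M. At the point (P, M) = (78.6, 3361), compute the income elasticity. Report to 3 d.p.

2.076

At P = 78.6, M = 3361: Q = 150.533.
Holding P constant, ∂Q/∂M = 0.093.
η_M = (∂Q/∂M)·(M/Q) = 0.093 × (3361/150.533) = 2.076.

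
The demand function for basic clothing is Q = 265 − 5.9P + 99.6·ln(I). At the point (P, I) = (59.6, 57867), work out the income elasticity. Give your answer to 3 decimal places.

At P = 59.6, I = 57867: Q = 1005.564.
Holding P constant, ∂Q/∂I = 99.6/I = 0.00172119.
η_I = (∂Q/∂I)·(I/Q) = 0.00172119 × (57867/1005.564) = 0.099.

0.099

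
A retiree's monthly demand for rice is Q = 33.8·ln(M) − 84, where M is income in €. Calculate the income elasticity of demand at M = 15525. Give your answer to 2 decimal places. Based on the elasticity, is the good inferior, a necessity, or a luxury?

At M = 15525: Q = 242.177.
dQ/dM = 33.8/M = 0.00217713 at this income.
η = (dQ/dM)·(M/Q) = 0.00217713 × (15525/242.177) = 0.14.
Since 0 < η < 1, the good is a necessity.

0.14 (necessity)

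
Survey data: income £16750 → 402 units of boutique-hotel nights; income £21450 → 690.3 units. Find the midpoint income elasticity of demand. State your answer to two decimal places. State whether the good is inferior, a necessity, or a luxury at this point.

ΔQ = 690.3 − 402 = 288.3; midpoint Q̄ = (402 + 690.3)/2 = 546.15.
ΔI = 21450 − 16750 = 4700; midpoint Ī = (16750 + 21450)/2 = 19100.
η = (ΔQ/Q̄) ÷ (ΔI/Ī) = (288.3/546.15) ÷ (4700/19100) = 2.15.
η > 1 ⇒ luxury.

2.15 (luxury)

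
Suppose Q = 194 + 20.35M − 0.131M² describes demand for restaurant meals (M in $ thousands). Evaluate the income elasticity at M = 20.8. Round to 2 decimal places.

At M = 20.8: Q = 560.6042.
dQ/dM = 20.35 − 0.262M = 14.90040.
η = (dQ/dM)·(M/Q) = 14.90040 × (20.8/560.6042) = 0.55.

0.55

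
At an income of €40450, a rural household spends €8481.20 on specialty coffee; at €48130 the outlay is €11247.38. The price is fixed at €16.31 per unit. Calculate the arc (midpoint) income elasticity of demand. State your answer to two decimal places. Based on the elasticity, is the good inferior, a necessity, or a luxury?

With a constant price, Q₁ = 8481.20/16.31 = 520.000 and Q₂ = 11247.38/16.31 = 689.600 (equivalently, work directly with expenditure since P cancels).
Midpoint %ΔQ = (11247.38 − 8481.20)/9864.29 = 0.28042; midpoint %ΔI = (48130 − 40450)/44290 = 0.17340.
η = 0.28042 / 0.17340 = 1.62.
η > 1 ⇒ luxury.

1.62 (luxury)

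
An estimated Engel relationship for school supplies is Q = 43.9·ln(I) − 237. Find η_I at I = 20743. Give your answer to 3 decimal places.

At I = 20743: Q = 199.364.
dQ/dI = 43.9/I = 0.00211638 at this income.
η = (dQ/dI)·(I/Q) = 0.00211638 × (20743/199.364) = 0.220.

0.220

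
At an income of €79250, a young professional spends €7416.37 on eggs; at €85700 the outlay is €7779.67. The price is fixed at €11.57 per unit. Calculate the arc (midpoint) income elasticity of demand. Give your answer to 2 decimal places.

0.61

With a constant price, Q₁ = 7416.37/11.57 = 641.000 and Q₂ = 7779.67/11.57 = 672.400 (equivalently, work directly with expenditure since P cancels).
Midpoint %ΔQ = (7779.67 − 7416.37)/7598.02 = 0.04782; midpoint %ΔI = (85700 − 79250)/82475 = 0.07821.
η = 0.04782 / 0.07821 = 0.61.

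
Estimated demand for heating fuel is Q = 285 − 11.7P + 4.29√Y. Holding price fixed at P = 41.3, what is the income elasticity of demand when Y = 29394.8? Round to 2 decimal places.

At P = 41.3, Y = 29394.8: Q = 537.307.
Holding P constant, ∂Q/∂Y = 4.29/(2√Y) = 0.012511.
η_Y = (∂Q/∂Y)·(Y/Q) = 0.012511 × (29394.8/537.307) = 0.68.

0.68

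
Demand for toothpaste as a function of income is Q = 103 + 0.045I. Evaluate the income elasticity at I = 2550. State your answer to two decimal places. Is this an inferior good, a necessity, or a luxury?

0.53 (necessity)

At I = 2550: Q = 217.750.
dQ/dI = 0.045.
η = (dQ/dI)·(I/Q) = 0.045 × (2550/217.750) = 0.53.
Since 0 < η < 1, the good is a necessity.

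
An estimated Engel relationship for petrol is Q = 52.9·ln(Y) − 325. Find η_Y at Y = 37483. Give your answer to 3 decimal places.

0.228

At Y = 37483: Q = 232.124.
dQ/dY = 52.9/Y = 0.00141131 at this income.
η = (dQ/dY)·(Y/Q) = 0.00141131 × (37483/232.124) = 0.228.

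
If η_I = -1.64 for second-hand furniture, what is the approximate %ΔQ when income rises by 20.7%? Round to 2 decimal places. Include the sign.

%ΔQ ≈ η × %ΔI = -1.64 × 20.7% = -33.95%.

-33.95%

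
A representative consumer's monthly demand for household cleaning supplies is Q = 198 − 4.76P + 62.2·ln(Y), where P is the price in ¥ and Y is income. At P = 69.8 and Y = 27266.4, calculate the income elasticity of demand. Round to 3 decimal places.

0.124

At P = 69.8, Y = 27266.4: Q = 501.026.
Holding P constant, ∂Q/∂Y = 62.2/Y = 0.0022812.
η_Y = (∂Q/∂Y)·(Y/Q) = 0.0022812 × (27266.4/501.026) = 0.124.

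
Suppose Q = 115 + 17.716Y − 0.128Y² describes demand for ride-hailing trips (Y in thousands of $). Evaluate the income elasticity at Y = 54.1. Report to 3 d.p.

At Y = 54.1: Q = 698.8039.
dQ/dY = 17.716 − 0.256Y = 3.86640.
η = (dQ/dY)·(Y/Q) = 3.86640 × (54.1/698.8039) = 0.299.

0.299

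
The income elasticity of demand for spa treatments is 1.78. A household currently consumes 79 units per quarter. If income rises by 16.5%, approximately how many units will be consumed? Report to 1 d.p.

102.2

%ΔQ ≈ η × %ΔI = 1.78 × 16.5% = 29.37%.
New Q ≈ 79 × (1 + 0.2937) = 102.2.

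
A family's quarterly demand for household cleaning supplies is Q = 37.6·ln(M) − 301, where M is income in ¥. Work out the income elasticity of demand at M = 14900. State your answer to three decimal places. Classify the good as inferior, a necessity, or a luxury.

0.624 (necessity)

At M = 14900: Q = 60.303.
dQ/dM = 37.6/M = 0.00252349 at this income.
η = (dQ/dM)·(M/Q) = 0.00252349 × (14900/60.303) = 0.624.
Since 0 < η < 1, the good is a necessity.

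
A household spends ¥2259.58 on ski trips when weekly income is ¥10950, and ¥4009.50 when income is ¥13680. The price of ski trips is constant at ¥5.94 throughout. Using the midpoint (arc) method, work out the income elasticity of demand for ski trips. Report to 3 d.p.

2.518

With a constant price, Q₁ = 2259.58/5.94 = 380.401 and Q₂ = 4009.50/5.94 = 675.000 (equivalently, work directly with expenditure since P cancels).
Midpoint %ΔQ = (4009.50 − 2259.58)/3134.54 = 0.55827; midpoint %ΔI = (13680 − 10950)/12315 = 0.22168.
η = 0.55827 / 0.22168 = 2.518.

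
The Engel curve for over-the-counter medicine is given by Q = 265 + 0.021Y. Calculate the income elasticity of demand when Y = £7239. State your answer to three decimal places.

At Y = 7239: Q = 417.019.
dQ/dY = 0.021.
η = (dQ/dY)·(Y/Q) = 0.021 × (7239/417.019) = 0.365.

0.365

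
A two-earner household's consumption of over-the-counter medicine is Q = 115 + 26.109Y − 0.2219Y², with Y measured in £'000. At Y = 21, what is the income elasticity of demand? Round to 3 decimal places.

At Y = 21: Q = 565.4311.
dQ/dY = 26.109 − 0.4438Y = 16.78920.
η = (dQ/dY)·(Y/Q) = 16.78920 × (21/565.4311) = 0.624.

0.624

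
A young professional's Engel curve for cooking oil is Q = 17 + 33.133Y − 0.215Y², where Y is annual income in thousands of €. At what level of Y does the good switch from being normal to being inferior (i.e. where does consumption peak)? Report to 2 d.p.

77.05

dQ/dY = 33.133 − 0.43Y.
The good is inferior where dQ/dY < 0. Setting dQ/dY = 0 gives Y = 33.133 / 0.43 = 77.05.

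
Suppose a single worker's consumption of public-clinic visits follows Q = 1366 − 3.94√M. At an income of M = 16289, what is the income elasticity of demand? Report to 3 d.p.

-0.291

At M = 16289: Q = 863.144.
dQ/dM = -3.94/(2√M) = -0.0154354 at this income.
η = (dQ/dM)·(M/Q) = -0.0154354 × (16289/863.144) = -0.291.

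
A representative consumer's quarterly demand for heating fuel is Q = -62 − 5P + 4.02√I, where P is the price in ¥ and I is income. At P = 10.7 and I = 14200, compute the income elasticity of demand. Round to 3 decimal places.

At P = 10.7, I = 14200: Q = 363.538.
Holding P constant, ∂Q/∂I = 4.02/(2√I) = 0.0168675.
η_I = (∂Q/∂I)·(I/Q) = 0.0168675 × (14200/363.538) = 0.659.

0.659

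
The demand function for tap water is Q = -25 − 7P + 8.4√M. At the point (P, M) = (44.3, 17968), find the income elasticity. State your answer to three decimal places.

At P = 44.3, M = 17968: Q = 790.876.
Holding P constant, ∂Q/∂M = 8.4/(2√M) = 0.0313328.
η_M = (∂Q/∂M)·(M/Q) = 0.0313328 × (17968/790.876) = 0.712.

0.712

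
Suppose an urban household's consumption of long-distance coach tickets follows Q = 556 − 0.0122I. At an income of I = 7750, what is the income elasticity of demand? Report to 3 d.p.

At I = 7750: Q = 461.450.
dQ/dI = −0.0122.
η = (dQ/dI)·(I/Q) = -0.0122 × (7750/461.450) = -0.205.

-0.205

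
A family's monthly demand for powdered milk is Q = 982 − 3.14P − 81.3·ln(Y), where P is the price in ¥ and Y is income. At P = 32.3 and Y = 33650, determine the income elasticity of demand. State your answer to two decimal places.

At P = 32.3, Y = 33650: Q = 33.126.
Holding P constant, ∂Q/∂Y = -81.3/Y = -0.00241605.
η_Y = (∂Q/∂Y)·(Y/Q) = -0.00241605 × (33650/33.126) = -2.45.

-2.45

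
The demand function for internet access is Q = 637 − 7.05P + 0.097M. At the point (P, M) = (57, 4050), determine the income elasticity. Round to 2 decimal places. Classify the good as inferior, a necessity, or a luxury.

At P = 57, M = 4050: Q = 628.000.
Holding P constant, ∂Q/∂M = 0.097.
η_M = (∂Q/∂M)·(M/Q) = 0.097 × (4050/628.000) = 0.63.
Since 0 < η < 1, this is a necessity.

0.63 (necessity)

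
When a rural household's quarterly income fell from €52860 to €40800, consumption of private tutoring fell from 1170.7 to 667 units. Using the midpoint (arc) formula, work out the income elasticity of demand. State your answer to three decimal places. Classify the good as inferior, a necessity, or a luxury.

ΔQ = 667 − 1170.7 = -503.7; midpoint Q̄ = (1170.7 + 667)/2 = 918.85.
ΔI = 40800 − 52860 = -12060; midpoint Ī = (52860 + 40800)/2 = 46830.
η = (ΔQ/Q̄) ÷ (ΔI/Ī) = (-503.7/918.85) ÷ (-12060/46830) = 2.129.
η > 1 ⇒ luxury.

2.129 (luxury)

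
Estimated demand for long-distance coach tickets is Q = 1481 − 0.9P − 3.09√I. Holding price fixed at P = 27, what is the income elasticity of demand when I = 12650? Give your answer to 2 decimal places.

-0.16

At P = 27, I = 12650: Q = 1109.161.
Holding P constant, ∂Q/∂I = -3.09/(2√I) = -0.0137367.
η_I = (∂Q/∂I)·(I/Q) = -0.0137367 × (12650/1109.161) = -0.16.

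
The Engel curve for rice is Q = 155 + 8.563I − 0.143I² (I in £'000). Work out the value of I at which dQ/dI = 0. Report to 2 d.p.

dQ/dI = 8.563 − 0.286I.
The good is inferior where dQ/dI < 0. Setting dQ/dI = 0 gives I = 8.563 / 0.286 = 29.94.

29.94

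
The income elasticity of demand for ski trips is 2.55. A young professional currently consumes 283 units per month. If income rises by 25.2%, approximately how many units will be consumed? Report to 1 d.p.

%ΔQ ≈ η × %ΔI = 2.55 × 25.2% = 64.26%.
New Q ≈ 283 × (1 + 0.6426) = 464.9.

464.9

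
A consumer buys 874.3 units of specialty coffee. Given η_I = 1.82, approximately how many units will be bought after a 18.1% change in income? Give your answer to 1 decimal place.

%ΔQ ≈ η × %ΔI = 1.82 × 18.1% = 32.942%.
New Q ≈ 874.3 × (1 + 0.32942) = 1162.3.

1162.3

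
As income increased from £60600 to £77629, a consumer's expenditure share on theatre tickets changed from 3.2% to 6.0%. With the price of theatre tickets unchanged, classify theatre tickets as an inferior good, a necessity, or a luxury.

The budget share rises as income rises, so η > 1.

luxury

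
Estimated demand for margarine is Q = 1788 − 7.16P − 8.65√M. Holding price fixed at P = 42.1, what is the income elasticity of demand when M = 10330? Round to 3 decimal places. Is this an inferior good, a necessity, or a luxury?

At P = 42.1, M = 10330: Q = 607.407.
Holding P constant, ∂Q/∂M = -8.65/(2√M) = -0.0425536.
η_M = (∂Q/∂M)·(M/Q) = -0.0425536 × (10330/607.407) = -0.724.
Since η < 0, this is an inferior good.

-0.724 (inferior good)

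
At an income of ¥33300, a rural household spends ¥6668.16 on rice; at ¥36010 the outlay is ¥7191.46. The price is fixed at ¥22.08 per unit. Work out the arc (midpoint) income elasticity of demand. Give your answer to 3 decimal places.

With a constant price, Q₁ = 6668.16/22.08 = 302.000 and Q₂ = 7191.46/22.08 = 325.700 (equivalently, work directly with expenditure since P cancels).
Midpoint %ΔQ = (7191.46 − 6668.16)/6929.81 = 0.07551; midpoint %ΔI = (36010 − 33300)/34655 = 0.07820.
η = 0.07551 / 0.07820 = 0.966.

0.966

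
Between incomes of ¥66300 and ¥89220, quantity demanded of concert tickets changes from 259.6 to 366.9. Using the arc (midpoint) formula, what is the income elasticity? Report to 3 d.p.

1.162

ΔQ = 366.9 − 259.6 = 107.3; midpoint Q̄ = (259.6 + 366.9)/2 = 313.25.
ΔI = 89220 − 66300 = 22920; midpoint Ī = (66300 + 89220)/2 = 77760.
η = (ΔQ/Q̄) ÷ (ΔI/Ī) = (107.3/313.25) ÷ (22920/77760) = 1.162.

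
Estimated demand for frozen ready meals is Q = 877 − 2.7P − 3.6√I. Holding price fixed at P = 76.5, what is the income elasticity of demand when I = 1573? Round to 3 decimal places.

-0.135

At P = 76.5, I = 1573: Q = 527.670.
Holding P constant, ∂Q/∂I = -3.6/(2√I) = -0.0453846.
η_I = (∂Q/∂I)·(I/Q) = -0.0453846 × (1573/527.670) = -0.135.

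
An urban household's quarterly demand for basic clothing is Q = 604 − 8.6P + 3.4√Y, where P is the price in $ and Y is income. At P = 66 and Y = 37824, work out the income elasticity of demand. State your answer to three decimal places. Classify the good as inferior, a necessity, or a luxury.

0.474 (necessity)

At P = 66, Y = 37824: Q = 697.645.
Holding P constant, ∂Q/∂Y = 3.4/(2√Y) = 0.00874108.
η_Y = (∂Q/∂Y)·(Y/Q) = 0.00874108 × (37824/697.645) = 0.474.
Since 0 < η < 1, this is a necessity.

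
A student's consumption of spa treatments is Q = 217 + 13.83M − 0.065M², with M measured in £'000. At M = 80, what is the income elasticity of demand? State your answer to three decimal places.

0.302

At M = 80: Q = 907.4000.
dQ/dM = 13.83 − 0.13M = 3.43000.
η = (dQ/dM)·(M/Q) = 3.43000 × (80/907.4000) = 0.302.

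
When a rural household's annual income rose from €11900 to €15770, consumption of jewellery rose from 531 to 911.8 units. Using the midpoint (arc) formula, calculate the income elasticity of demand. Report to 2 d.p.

ΔQ = 911.8 − 531 = 380.8; midpoint Q̄ = (531 + 911.8)/2 = 721.4.
ΔI = 15770 − 11900 = 3870; midpoint Ī = (11900 + 15770)/2 = 13835.
η = (ΔQ/Q̄) ÷ (ΔI/Ī) = (380.8/721.4) ÷ (3870/13835) = 1.89.

1.89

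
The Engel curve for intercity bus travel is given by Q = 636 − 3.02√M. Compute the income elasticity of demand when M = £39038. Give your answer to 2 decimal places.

At M = 39038: Q = 39.307.
dQ/dM = -3.02/(2√M) = -0.00764246 at this income.
η = (dQ/dM)·(M/Q) = -0.00764246 × (39038/39.307) = -7.59.

-7.59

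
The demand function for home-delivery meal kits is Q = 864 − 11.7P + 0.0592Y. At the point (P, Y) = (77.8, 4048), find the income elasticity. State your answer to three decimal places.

At P = 77.8, Y = 4048: Q = 193.382.
Holding P constant, ∂Q/∂Y = 0.0592.
η_Y = (∂Q/∂Y)·(Y/Q) = 0.0592 × (4048/193.382) = 1.239.

1.239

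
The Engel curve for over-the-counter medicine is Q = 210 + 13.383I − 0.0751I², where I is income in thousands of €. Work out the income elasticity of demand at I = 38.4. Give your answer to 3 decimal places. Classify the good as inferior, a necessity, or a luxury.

At I = 38.4: Q = 613.1677.
dQ/dI = 13.383 − 0.1502I = 7.61532.
η = (dQ/dI)·(I/Q) = 7.61532 × (38.4/613.1677) = 0.477.
0 < η < 1 ⇒ necessity.

0.477 (necessity)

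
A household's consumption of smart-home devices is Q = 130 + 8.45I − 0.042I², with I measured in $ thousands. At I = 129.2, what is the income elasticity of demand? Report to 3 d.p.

-0.596

At I = 129.2: Q = 520.6491.
dQ/dI = 8.45 − 0.084I = -2.40280.
η = (dQ/dI)·(I/Q) = -2.40280 × (129.2/520.6491) = -0.596.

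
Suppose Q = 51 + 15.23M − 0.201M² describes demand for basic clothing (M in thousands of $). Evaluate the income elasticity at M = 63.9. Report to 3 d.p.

-3.284

At M = 63.9: Q = 203.4718.
dQ/dM = 15.23 − 0.402M = -10.45780.
η = (dQ/dM)·(M/Q) = -10.45780 × (63.9/203.4718) = -3.284.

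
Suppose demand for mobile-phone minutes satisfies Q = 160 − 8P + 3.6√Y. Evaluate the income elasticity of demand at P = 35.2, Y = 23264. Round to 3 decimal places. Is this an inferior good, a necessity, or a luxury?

At P = 35.2, Y = 23264: Q = 427.491.
Holding P constant, ∂Q/∂Y = 3.6/(2√Y) = 0.0118013.
η_Y = (∂Q/∂Y)·(Y/Q) = 0.0118013 × (23264/427.491) = 0.642.
Since 0 < η < 1, this is a necessity.

0.642 (necessity)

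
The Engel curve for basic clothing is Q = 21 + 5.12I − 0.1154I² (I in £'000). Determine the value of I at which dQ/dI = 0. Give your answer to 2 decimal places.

22.18

dQ/dI = 5.12 − 0.2308I.
The good is inferior where dQ/dI < 0. Setting dQ/dI = 0 gives I = 5.12 / 0.2308 = 22.18.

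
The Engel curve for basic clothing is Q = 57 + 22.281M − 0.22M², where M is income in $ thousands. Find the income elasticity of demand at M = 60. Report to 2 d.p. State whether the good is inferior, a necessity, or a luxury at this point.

-0.41 (inferior good)

At M = 60: Q = 601.8600.
dQ/dM = 22.281 − 0.44M = -4.11900.
η = (dQ/dM)·(M/Q) = -4.11900 × (60/601.8600) = -0.41.
η < 0 ⇒ inferior good.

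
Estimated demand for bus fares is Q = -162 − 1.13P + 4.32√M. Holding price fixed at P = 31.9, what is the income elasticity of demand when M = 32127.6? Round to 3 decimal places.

At P = 31.9, M = 32127.6: Q = 576.277.
Holding P constant, ∂Q/∂M = 4.32/(2√M) = 0.0120508.
η_M = (∂Q/∂M)·(M/Q) = 0.0120508 × (32127.6/576.277) = 0.672.

0.672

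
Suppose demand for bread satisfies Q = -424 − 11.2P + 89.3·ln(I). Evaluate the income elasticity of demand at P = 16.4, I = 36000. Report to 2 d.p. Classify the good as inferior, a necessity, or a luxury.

At P = 16.4, I = 36000: Q = 329.191.
Holding P constant, ∂Q/∂I = 89.3/I = 0.00248056.
η_I = (∂Q/∂I)·(I/Q) = 0.00248056 × (36000/329.191) = 0.27.
Since 0 < η < 1, this is a necessity.

0.27 (necessity)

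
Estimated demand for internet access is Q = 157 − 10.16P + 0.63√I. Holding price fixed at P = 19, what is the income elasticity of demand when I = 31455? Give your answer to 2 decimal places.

At P = 19, I = 31455: Q = 75.694.
Holding P constant, ∂Q/∂I = 0.63/(2√I) = 0.00177609.
η_I = (∂Q/∂I)·(I/Q) = 0.00177609 × (31455/75.694) = 0.74.

0.74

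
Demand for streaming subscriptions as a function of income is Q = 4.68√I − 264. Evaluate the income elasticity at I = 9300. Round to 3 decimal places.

At I = 9300: Q = 187.323.
dQ/dI = 4.68/(2√I) = 0.0242647 at this income.
η = (dQ/dI)·(I/Q) = 0.0242647 × (9300/187.323) = 1.205.

1.205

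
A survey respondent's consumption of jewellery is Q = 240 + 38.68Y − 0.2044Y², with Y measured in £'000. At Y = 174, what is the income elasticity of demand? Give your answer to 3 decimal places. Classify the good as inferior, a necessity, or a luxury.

At Y = 174: Q = 781.9056.
dQ/dY = 38.68 − 0.4088Y = -32.45120.
η = (dQ/dY)·(Y/Q) = -32.45120 × (174/781.9056) = -7.221.
η < 0 ⇒ inferior good.

-7.221 (inferior good)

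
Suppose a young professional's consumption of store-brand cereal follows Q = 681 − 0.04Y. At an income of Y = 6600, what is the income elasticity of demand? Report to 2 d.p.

-0.63

At Y = 6600: Q = 417.000.
dQ/dY = −0.04.
η = (dQ/dY)·(Y/Q) = -0.04 × (6600/417.000) = -0.63.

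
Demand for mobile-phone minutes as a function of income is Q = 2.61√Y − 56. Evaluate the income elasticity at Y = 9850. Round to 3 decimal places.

At Y = 9850: Q = 203.035.
dQ/dY = 2.61/(2√Y) = 0.013149 at this income.
η = (dQ/dY)·(Y/Q) = 0.013149 × (9850/203.035) = 0.638.

0.638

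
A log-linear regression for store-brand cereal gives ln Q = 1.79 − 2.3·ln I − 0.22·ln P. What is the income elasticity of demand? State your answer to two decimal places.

In a log-linear demand, the coefficient on ln I is the income elasticity.
So η = -2.30.

-2.30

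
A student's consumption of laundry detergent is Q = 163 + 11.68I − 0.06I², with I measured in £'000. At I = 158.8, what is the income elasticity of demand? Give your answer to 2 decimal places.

At I = 158.8: Q = 504.7376.
dQ/dI = 11.68 − 0.12I = -7.37600.
η = (dQ/dI)·(I/Q) = -7.37600 × (158.8/504.7376) = -2.32.

-2.32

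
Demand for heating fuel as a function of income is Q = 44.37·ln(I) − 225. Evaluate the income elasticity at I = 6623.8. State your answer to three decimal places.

0.268

At I = 6623.8: Q = 165.386.
dQ/dI = 44.37/I = 0.00669857 at this income.
η = (dQ/dI)·(I/Q) = 0.00669857 × (6623.8/165.386) = 0.268.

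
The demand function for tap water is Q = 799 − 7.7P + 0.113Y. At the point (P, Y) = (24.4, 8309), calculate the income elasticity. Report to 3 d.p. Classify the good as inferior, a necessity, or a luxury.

0.606 (necessity)

At P = 24.4, Y = 8309: Q = 1550.037.
Holding P constant, ∂Q/∂Y = 0.113.
η_Y = (∂Q/∂Y)·(Y/Q) = 0.113 × (8309/1550.037) = 0.606.
Since 0 < η < 1, this is a necessity.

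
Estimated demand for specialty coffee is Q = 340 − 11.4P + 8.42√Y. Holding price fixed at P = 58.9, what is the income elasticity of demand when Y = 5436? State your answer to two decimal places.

At P = 58.9, Y = 5436: Q = 289.340.
Holding P constant, ∂Q/∂Y = 8.42/(2√Y) = 0.0571008.
η_Y = (∂Q/∂Y)·(Y/Q) = 0.0571008 × (5436/289.340) = 1.07.

1.07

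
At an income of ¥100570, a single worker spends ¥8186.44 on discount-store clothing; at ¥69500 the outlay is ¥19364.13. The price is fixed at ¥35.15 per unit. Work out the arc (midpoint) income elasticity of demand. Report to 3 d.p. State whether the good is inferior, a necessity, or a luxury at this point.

-2.221 (inferior good)

With a constant price, Q₁ = 8186.44/35.15 = 232.900 and Q₂ = 19364.13/35.15 = 550.900 (equivalently, work directly with expenditure since P cancels).
Midpoint %ΔQ = (19364.13 − 8186.44)/13775.29 = 0.81143; midpoint %ΔI = (69500 − 100570)/85035 = -0.36538.
η = 0.81143 / -0.36538 = -2.221.
η < 0 ⇒ inferior good.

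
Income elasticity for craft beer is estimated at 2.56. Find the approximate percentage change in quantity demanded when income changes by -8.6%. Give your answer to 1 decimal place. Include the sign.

-22.0%

%ΔQ ≈ η × %ΔI = 2.56 × (-8.6%) = -22.0%.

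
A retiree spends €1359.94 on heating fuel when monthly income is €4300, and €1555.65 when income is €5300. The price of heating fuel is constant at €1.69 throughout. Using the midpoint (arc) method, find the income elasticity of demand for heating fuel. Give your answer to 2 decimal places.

With a constant price, Q₁ = 1359.94/1.69 = 804.698 and Q₂ = 1555.65/1.69 = 920.503 (equivalently, work directly with expenditure since P cancels).
Midpoint %ΔQ = (1555.65 − 1359.94)/1457.80 = 0.13425; midpoint %ΔI = (5300 − 4300)/4800 = 0.20833.
η = 0.13425 / 0.20833 = 0.64.

0.64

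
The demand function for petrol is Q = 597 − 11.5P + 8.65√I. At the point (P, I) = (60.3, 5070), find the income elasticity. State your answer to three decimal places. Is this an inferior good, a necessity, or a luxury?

At P = 60.3, I = 5070: Q = 519.464.
Holding P constant, ∂Q/∂I = 8.65/(2√I) = 0.060741.
η_I = (∂Q/∂I)·(I/Q) = 0.060741 × (5070/519.464) = 0.593.
Since 0 < η < 1, this is a necessity.

0.593 (necessity)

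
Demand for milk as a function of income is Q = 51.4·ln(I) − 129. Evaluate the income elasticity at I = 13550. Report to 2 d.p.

0.14

At I = 13550: Q = 360.027.
dQ/dI = 51.4/I = 0.00379336 at this income.
η = (dQ/dI)·(I/Q) = 0.00379336 × (13550/360.027) = 0.14.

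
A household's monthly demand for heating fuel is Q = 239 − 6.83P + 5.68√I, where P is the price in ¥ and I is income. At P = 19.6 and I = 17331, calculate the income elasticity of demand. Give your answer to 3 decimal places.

0.438

At P = 19.6, I = 17331: Q = 852.888.
Holding P constant, ∂Q/∂I = 5.68/(2√I) = 0.0215728.
η_I = (∂Q/∂I)·(I/Q) = 0.0215728 × (17331/852.888) = 0.438.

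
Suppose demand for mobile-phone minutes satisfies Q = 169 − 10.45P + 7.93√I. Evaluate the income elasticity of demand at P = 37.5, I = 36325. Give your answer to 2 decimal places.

At P = 37.5, I = 36325: Q = 1288.513.
Holding P constant, ∂Q/∂I = 7.93/(2√I) = 0.0208037.
η_I = (∂Q/∂I)·(I/Q) = 0.0208037 × (36325/1288.513) = 0.59.

0.59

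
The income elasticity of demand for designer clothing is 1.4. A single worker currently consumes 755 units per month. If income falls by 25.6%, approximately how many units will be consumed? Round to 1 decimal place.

484.4

%ΔQ ≈ η × %ΔI = 1.4 × (-25.6%) = -35.84%.
New Q ≈ 755 × (1 − 0.3584) = 484.4.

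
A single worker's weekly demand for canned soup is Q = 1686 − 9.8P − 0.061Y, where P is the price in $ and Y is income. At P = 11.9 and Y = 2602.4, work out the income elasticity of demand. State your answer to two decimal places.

-0.11

At P = 11.9, Y = 2602.4: Q = 1410.634.
Holding P constant, ∂Q/∂Y = −0.061.
η_Y = (∂Q/∂Y)·(Y/Q) = -0.061 × (2602.4/1410.634) = -0.11.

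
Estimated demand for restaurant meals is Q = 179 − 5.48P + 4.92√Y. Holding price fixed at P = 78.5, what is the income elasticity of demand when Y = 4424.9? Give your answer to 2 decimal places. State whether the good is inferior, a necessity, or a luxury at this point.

2.15 (luxury)

At P = 78.5, Y = 4424.9: Q = 76.098.
Holding P constant, ∂Q/∂Y = 4.92/(2√Y) = 0.0369814.
η_Y = (∂Q/∂Y)·(Y/Q) = 0.0369814 × (4424.9/76.098) = 2.15.
Since η > 1, this is a luxury.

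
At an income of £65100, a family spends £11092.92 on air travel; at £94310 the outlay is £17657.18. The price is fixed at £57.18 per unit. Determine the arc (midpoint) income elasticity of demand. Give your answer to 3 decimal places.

1.246

With a constant price, Q₁ = 11092.92/57.18 = 194.000 and Q₂ = 17657.18/57.18 = 308.800 (equivalently, work directly with expenditure since P cancels).
Midpoint %ΔQ = (17657.18 − 11092.92)/14375.05 = 0.45664; midpoint %ΔI = (94310 − 65100)/79705 = 0.36648.
η = 0.45664 / 0.36648 = 1.246.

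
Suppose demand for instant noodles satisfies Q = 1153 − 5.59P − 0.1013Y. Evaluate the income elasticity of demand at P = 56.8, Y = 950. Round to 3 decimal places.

At P = 56.8, Y = 950: Q = 739.253.
Holding P constant, ∂Q/∂Y = −0.1013.
η_Y = (∂Q/∂Y)·(Y/Q) = -0.1013 × (950/739.253) = -0.130.

-0.130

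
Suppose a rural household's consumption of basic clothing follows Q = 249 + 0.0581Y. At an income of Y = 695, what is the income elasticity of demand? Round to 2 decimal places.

0.14

At Y = 695: Q = 289.380.
dQ/dY = 0.0581.
η = (dQ/dY)·(Y/Q) = 0.0581 × (695/289.380) = 0.14.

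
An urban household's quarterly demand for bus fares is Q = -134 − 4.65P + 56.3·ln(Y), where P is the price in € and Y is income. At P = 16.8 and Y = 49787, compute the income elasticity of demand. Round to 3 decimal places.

0.142

At P = 16.8, Y = 49787: Q = 396.793.
Holding P constant, ∂Q/∂Y = 56.3/Y = 0.00113082.
η_Y = (∂Q/∂Y)·(Y/Q) = 0.00113082 × (49787/396.793) = 0.142.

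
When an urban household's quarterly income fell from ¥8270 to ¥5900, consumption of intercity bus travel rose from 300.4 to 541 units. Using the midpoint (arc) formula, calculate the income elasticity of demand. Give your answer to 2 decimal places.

-1.71

ΔQ = 541 − 300.4 = 240.6; midpoint Q̄ = (300.4 + 541)/2 = 420.7.
ΔI = 5900 − 8270 = -2370; midpoint Ī = (8270 + 5900)/2 = 7085.
η = (ΔQ/Q̄) ÷ (ΔI/Ī) = (240.6/420.7) ÷ (-2370/7085) = -1.71.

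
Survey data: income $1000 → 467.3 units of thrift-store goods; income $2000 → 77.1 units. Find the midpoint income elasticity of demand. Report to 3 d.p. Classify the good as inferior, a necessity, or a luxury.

ΔQ = 77.1 − 467.3 = -390.2; midpoint Q̄ = (467.3 + 77.1)/2 = 272.2.
ΔI = 2000 − 1000 = 1000; midpoint Ī = (1000 + 2000)/2 = 1500.
η = (ΔQ/Q̄) ÷ (ΔI/Ī) = (-390.2/272.2) ÷ (1000/1500) = -2.150.
η < 0 ⇒ inferior good.

-2.150 (inferior good)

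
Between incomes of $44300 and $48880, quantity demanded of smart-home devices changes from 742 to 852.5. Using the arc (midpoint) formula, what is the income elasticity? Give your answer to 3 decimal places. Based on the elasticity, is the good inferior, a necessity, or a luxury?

1.410 (luxury)

ΔQ = 852.5 − 742 = 110.5; midpoint Q̄ = (742 + 852.5)/2 = 797.25.
ΔI = 48880 − 44300 = 4580; midpoint Ī = (44300 + 48880)/2 = 46590.
η = (ΔQ/Q̄) ÷ (ΔI/Ī) = (110.5/797.25) ÷ (4580/46590) = 1.410.
η > 1 ⇒ luxury.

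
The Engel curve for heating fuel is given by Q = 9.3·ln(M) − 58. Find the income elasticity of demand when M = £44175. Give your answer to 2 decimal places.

At M = 44175: Q = 41.472.
dQ/dM = 9.3/M = 0.000210526 at this income.
η = (dQ/dM)·(M/Q) = 0.000210526 × (44175/41.472) = 0.22.

0.22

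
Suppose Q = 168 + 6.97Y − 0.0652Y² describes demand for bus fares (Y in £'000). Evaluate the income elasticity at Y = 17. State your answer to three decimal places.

At Y = 17: Q = 267.6472.
dQ/dY = 6.97 − 0.1304Y = 4.75320.
η = (dQ/dY)·(Y/Q) = 4.75320 × (17/267.6472) = 0.302.

0.302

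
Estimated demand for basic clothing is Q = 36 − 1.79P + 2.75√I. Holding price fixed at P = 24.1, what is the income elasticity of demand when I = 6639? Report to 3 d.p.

0.516

At P = 24.1, I = 6639: Q = 216.931.
Holding P constant, ∂Q/∂I = 2.75/(2√I) = 0.0168753.
η_I = (∂Q/∂I)·(I/Q) = 0.0168753 × (6639/216.931) = 0.516.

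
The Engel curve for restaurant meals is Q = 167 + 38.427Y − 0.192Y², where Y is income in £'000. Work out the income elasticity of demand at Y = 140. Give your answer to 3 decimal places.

-1.204

At Y = 140: Q = 1783.5800.
dQ/dY = 38.427 − 0.384Y = -15.33300.
η = (dQ/dY)·(Y/Q) = -15.33300 × (140/1783.5800) = -1.204.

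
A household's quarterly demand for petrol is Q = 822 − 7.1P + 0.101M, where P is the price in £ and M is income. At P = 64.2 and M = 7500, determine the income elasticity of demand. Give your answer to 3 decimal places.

At P = 64.2, M = 7500: Q = 1123.680.
Holding P constant, ∂Q/∂M = 0.101.
η_M = (∂Q/∂M)·(M/Q) = 0.101 × (7500/1123.680) = 0.674.

0.674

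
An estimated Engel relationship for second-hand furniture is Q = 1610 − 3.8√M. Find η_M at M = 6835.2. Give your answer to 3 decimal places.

-0.121

At M = 6835.2: Q = 1295.834.
dQ/dM = -3.8/(2√M) = -0.0229815 at this income.
η = (dQ/dM)·(M/Q) = -0.0229815 × (6835.2/1295.834) = -0.121.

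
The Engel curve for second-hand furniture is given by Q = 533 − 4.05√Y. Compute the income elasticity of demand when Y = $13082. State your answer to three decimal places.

-3.319

At Y = 13082: Q = 69.775.
dQ/dY = -4.05/(2√Y) = -0.0177047 at this income.
η = (dQ/dY)·(Y/Q) = -0.0177047 × (13082/69.775) = -3.319.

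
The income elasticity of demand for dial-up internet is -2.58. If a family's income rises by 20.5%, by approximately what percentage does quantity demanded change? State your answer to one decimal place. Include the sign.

%ΔQ ≈ η × %ΔI = -2.58 × 20.5% = -52.9%.

-52.9%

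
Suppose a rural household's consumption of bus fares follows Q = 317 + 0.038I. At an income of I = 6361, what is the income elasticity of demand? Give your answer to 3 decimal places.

At I = 6361: Q = 558.718.
dQ/dI = 0.038.
η = (dQ/dI)·(I/Q) = 0.038 × (6361/558.718) = 0.433.

0.433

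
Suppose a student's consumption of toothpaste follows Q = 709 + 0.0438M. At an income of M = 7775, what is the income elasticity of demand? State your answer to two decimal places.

At M = 7775: Q = 1049.545.
dQ/dM = 0.0438.
η = (dQ/dM)·(M/Q) = 0.0438 × (7775/1049.545) = 0.32.

0.32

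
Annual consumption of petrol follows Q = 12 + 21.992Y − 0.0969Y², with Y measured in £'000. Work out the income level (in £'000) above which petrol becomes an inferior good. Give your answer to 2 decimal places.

113.48

dQ/dY = 21.992 − 0.1938Y.
The good is inferior where dQ/dY < 0. Setting dQ/dY = 0 gives Y = 21.992 / 0.1938 = 113.48.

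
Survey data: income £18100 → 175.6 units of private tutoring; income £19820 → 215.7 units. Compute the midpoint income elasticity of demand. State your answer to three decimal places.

2.259

ΔQ = 215.7 − 175.6 = 40.1; midpoint Q̄ = (175.6 + 215.7)/2 = 195.65.
ΔI = 19820 − 18100 = 1720; midpoint Ī = (18100 + 19820)/2 = 18960.
η = (ΔQ/Q̄) ÷ (ΔI/Ī) = (40.1/195.65) ÷ (1720/18960) = 2.259.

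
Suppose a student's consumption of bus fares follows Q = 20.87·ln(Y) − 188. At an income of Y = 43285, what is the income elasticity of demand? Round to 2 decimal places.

0.60

At Y = 43285: Q = 34.799.
dQ/dY = 20.87/Y = 0.000482153 at this income.
η = (dQ/dY)·(Y/Q) = 0.000482153 × (43285/34.799) = 0.60.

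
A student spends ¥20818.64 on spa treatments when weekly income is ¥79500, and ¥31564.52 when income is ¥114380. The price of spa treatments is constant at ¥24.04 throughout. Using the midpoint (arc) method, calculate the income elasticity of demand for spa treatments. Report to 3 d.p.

1.140

With a constant price, Q₁ = 20818.64/24.04 = 866.000 and Q₂ = 31564.52/24.04 = 1313.000 (equivalently, work directly with expenditure since P cancels).
Midpoint %ΔQ = (31564.52 − 20818.64)/26191.58 = 0.41028; midpoint %ΔI = (114380 − 79500)/96940 = 0.35981.
η = 0.41028 / 0.35981 = 1.140.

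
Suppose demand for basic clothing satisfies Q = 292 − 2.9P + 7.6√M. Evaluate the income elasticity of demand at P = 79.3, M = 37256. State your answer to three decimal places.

At P = 79.3, M = 37256: Q = 1528.968.
Holding P constant, ∂Q/∂M = 7.6/(2√M) = 0.0196873.
η_M = (∂Q/∂M)·(M/Q) = 0.0196873 × (37256/1528.968) = 0.480.

0.480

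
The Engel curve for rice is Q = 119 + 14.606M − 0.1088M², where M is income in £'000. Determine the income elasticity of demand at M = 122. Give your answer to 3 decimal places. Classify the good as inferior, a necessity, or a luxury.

At M = 122: Q = 281.5528.
dQ/dM = 14.606 − 0.2176M = -11.94120.
η = (dQ/dM)·(M/Q) = -11.94120 × (122/281.5528) = -5.174.
η < 0 ⇒ inferior good.

-5.174 (inferior good)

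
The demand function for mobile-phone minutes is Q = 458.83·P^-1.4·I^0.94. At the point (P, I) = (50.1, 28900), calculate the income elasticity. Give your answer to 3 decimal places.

0.940

For a multiplicative demand Q = A·P^α·I^β, the income elasticity is β everywhere.
Here β = 0.94, so η = 0.940.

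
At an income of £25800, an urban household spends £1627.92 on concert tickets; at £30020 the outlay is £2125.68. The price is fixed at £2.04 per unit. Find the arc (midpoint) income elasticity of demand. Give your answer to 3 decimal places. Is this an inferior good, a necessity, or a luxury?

With a constant price, Q₁ = 1627.92/2.04 = 798.000 and Q₂ = 2125.68/2.04 = 1042.000 (equivalently, work directly with expenditure since P cancels).
Midpoint %ΔQ = (2125.68 − 1627.92)/1876.80 = 0.26522; midpoint %ΔI = (30020 − 25800)/27910 = 0.15120.
η = 0.26522 / 0.15120 = 1.754.
η > 1 ⇒ luxury.

1.754 (luxury)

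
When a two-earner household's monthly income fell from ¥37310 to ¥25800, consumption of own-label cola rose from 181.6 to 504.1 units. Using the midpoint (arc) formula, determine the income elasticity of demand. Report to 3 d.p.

ΔQ = 504.1 − 181.6 = 322.5; midpoint Q̄ = (181.6 + 504.1)/2 = 342.85.
ΔI = 25800 − 37310 = -11510; midpoint Ī = (37310 + 25800)/2 = 31555.
η = (ΔQ/Q̄) ÷ (ΔI/Ī) = (322.5/342.85) ÷ (-11510/31555) = -2.579.

-2.579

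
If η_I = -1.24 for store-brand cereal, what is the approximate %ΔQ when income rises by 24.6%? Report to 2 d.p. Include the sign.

-30.50%

%ΔQ ≈ η × %ΔI = -1.24 × 24.6% = -30.50%.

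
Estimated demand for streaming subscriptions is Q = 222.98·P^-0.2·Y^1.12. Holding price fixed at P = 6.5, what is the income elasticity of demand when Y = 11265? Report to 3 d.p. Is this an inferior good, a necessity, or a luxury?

For a multiplicative demand Q = A·P^α·Y^β, the income elasticity is β everywhere.
Here β = 1.12, so η = 1.120.
Since η > 1, this is a luxury.

1.120 (luxury)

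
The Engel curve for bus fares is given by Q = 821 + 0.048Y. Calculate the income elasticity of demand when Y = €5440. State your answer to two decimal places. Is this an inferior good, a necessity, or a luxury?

At Y = 5440: Q = 1082.120.
dQ/dY = 0.048.
η = (dQ/dY)·(Y/Q) = 0.048 × (5440/1082.120) = 0.24.
Since 0 < η < 1, the good is a necessity.

0.24 (necessity)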